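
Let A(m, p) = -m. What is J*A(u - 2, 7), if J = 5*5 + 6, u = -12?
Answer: 434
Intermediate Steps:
J = 31 (J = 25 + 6 = 31)
J*A(u - 2, 7) = 31*(-(-12 - 2)) = 31*(-1*(-14)) = 31*14 = 434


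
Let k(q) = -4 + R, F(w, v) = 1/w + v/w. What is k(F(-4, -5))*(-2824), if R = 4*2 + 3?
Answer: -19768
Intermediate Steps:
R = 11 (R = 8 + 3 = 11)
F(w, v) = 1/w + v/w
k(q) = 7 (k(q) = -4 + 11 = 7)
k(F(-4, -5))*(-2824) = 7*(-2824) = -19768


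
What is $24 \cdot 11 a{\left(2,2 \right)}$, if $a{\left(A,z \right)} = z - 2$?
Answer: $0$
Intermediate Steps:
$a{\left(A,z \right)} = -2 + z$ ($a{\left(A,z \right)} = z - 2 = -2 + z$)
$24 \cdot 11 a{\left(2,2 \right)} = 24 \cdot 11 \left(-2 + 2\right) = 264 \cdot 0 = 0$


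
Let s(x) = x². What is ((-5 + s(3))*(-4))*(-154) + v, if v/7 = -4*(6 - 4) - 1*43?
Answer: 2107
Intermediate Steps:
v = -357 (v = 7*(-4*(6 - 4) - 1*43) = 7*(-4*2 - 43) = 7*(-8 - 43) = 7*(-51) = -357)
((-5 + s(3))*(-4))*(-154) + v = ((-5 + 3²)*(-4))*(-154) - 357 = ((-5 + 9)*(-4))*(-154) - 357 = (4*(-4))*(-154) - 357 = -16*(-154) - 357 = 2464 - 357 = 2107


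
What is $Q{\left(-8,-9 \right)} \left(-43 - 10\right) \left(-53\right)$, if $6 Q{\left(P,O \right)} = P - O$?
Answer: $\frac{2809}{6} \approx 468.17$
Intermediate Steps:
$Q{\left(P,O \right)} = - \frac{O}{6} + \frac{P}{6}$ ($Q{\left(P,O \right)} = \frac{P - O}{6} = - \frac{O}{6} + \frac{P}{6}$)
$Q{\left(-8,-9 \right)} \left(-43 - 10\right) \left(-53\right) = \left(\left(- \frac{1}{6}\right) \left(-9\right) + \frac{1}{6} \left(-8\right)\right) \left(-43 - 10\right) \left(-53\right) = \left(\frac{3}{2} - \frac{4}{3}\right) \left(-53\right) \left(-53\right) = \frac{1}{6} \left(-53\right) \left(-53\right) = \left(- \frac{53}{6}\right) \left(-53\right) = \frac{2809}{6}$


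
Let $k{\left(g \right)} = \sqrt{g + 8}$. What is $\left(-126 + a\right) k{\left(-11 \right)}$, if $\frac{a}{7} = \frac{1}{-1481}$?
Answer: $- \frac{186613 i \sqrt{3}}{1481} \approx - 218.25 i$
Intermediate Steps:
$a = - \frac{7}{1481}$ ($a = \frac{7}{-1481} = 7 \left(- \frac{1}{1481}\right) = - \frac{7}{1481} \approx -0.0047265$)
$k{\left(g \right)} = \sqrt{8 + g}$
$\left(-126 + a\right) k{\left(-11 \right)} = \left(-126 - \frac{7}{1481}\right) \sqrt{8 - 11} = - \frac{186613 \sqrt{-3}}{1481} = - \frac{186613 i \sqrt{3}}{1481}$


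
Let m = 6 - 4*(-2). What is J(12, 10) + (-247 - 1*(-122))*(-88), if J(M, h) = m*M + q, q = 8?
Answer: 11176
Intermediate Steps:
m = 14 (m = 6 + 8 = 14)
J(M, h) = 8 + 14*M (J(M, h) = 14*M + 8 = 8 + 14*M)
J(12, 10) + (-247 - 1*(-122))*(-88) = (8 + 14*12) + (-247 - 1*(-122))*(-88) = (8 + 168) + (-247 + 122)*(-88) = 176 - 125*(-88) = 176 + 11000 = 11176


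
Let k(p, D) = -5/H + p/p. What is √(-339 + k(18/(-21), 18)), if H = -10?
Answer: 15*I*√6/2 ≈ 18.371*I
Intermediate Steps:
k(p, D) = 3/2 (k(p, D) = -5/(-10) + p/p = -5*(-⅒) + 1 = ½ + 1 = 3/2)
√(-339 + k(18/(-21), 18)) = √(-339 + 3/2) = √(-675/2) = 15*I*√6/2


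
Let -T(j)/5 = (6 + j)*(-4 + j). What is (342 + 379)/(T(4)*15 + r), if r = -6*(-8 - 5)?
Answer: 721/78 ≈ 9.2436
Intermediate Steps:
T(j) = -5*(-4 + j)*(6 + j) (T(j) = -5*(6 + j)*(-4 + j) = -5*(-4 + j)*(6 + j))
r = 78 (r = -6*(-13) = 78)
(342 + 379)/(T(4)*15 + r) = (342 + 379)/((120 - 10*4 - 5*4²)*15 + 78) = 721/((120 - 40 - 5*16)*15 + 78) = 721/((120 - 40 - 80)*15 + 78) = 721/(0*15 + 78) = 721/(0 + 78) = 721/78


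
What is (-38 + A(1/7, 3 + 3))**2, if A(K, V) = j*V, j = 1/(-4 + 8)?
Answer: 5329/4 ≈ 1332.3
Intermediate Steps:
j = 1/4 ≈ 0.25000
A(K, V) = V/4
(-38 + A(1/7, 3 + 3))**2 = (-38 + (3 + 3)/4)**2 = (-38 + (1/4)*6)**2 = (-38 + 3/2)**2 = (-73/2)**2 = 5329/4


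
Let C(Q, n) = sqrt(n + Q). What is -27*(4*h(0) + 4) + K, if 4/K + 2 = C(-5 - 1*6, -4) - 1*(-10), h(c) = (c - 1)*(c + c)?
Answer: 4*(-27*sqrt(15) + 215*I)/(sqrt(15) - 8*I) ≈ -107.59 - 0.1961*I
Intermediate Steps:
h(c) = 2*c*(-1 + c) (h(c) = (-1 + c)*(2*c) = 2*c*(-1 + c))
C(Q, n) = sqrt(Q + n)
K = 4/(8 + I*sqrt(15)) (K = 4/(-2 + (sqrt((-5 - 1*6) - 4) - 1*(-10))) = 4/(-2 + (sqrt((-5 - 6) - 4) + 10)) = 4/(-2 + (sqrt(-11 - 4) + 10)) = 4/(-2 + (sqrt(-15) + 10)) = 4/(-2 + (I*sqrt(15) + 10)) = 4/(-2 + (10 + I*sqrt(15))) = 4/(8 + I*sqrt(15)) ≈ 0.40506 - 0.1961*I)
-27*(4*h(0) + 4) + K = -27*(4*(2*0*(-1 + 0)) + 4) + (32/79 - 4*I*sqrt(15)/79) = -27*(4*(2*0*(-1)) + 4) + (32/79 - 4*I*sqrt(15)/79) = -27*(4*0 + 4) + (32/79 - 4*I*sqrt(15)/79) = -27*(0 + 4) + (32/79 - 4*I*sqrt(15)/79) = -27*4 + (32/79 - 4*I*sqrt(15)/79) = -108 + (32/79 - 4*I*sqrt(15)/79) = -8500/79 - 4*I*sqrt(15)/79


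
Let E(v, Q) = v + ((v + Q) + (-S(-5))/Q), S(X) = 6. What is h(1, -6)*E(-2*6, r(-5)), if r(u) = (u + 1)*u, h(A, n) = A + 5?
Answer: -129/5 ≈ -25.800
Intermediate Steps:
h(A, n) = 5 + A
r(u) = u*(1 + u) (r(u) = (1 + u)*u = u*(1 + u))
E(v, Q) = Q - 6/Q + 2*v (E(v, Q) = v + ((v + Q) + (-1*6)/Q) = v + ((Q + v) - 6/Q) = v + (Q + v - 6/Q) = Q - 6/Q + 2*v)
h(1, -6)*E(-2*6, r(-5)) = (5 + 1)*(-5*(1 - 5) - 6*(-1/(5*(1 - 5))) + 2*(-2*6)) = 6*(-5*(-4) - 6/((-5*(-4))) + 2*(-12)) = 6*(20 - 6/20 - 24) = 6*(20 - 6*1/20 - 24) = 6*(20 - 3/10 - 24) = 6*(-43/10) = -129/5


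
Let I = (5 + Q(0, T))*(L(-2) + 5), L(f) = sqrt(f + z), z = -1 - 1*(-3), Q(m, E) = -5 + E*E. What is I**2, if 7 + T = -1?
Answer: 102400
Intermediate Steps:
T = -8 (T = -7 - 1 = -8)
Q(m, E) = -5 + E**2
z = 2 (z = -1 + 3 = 2)
L(f) = sqrt(2 + f) (L(f) = sqrt(f + 2) = sqrt(2 + f))
I = 320 (I = (5 + (-5 + (-8)**2))*(sqrt(2 - 2) + 5) = (5 + (-5 + 64))*(sqrt(0) + 5) = (5 + 59)*(0 + 5) = 64*5 = 320)
I**2 = 320**2 = 102400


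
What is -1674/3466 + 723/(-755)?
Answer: -1884894/1308415 ≈ -1.4406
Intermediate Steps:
-1674/3466 + 723/(-755) = -1674*1/3466 + 723*(-1/755) = -837/1733 - 723/755 = -1884894/1308415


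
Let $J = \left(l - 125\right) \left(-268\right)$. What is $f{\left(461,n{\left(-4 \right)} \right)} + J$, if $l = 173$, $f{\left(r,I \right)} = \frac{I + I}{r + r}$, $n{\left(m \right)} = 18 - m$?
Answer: $- \frac{5930282}{461} \approx -12864.0$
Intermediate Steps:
$f{\left(r,I \right)} = \frac{I}{r}$ ($f{\left(r,I \right)} = \frac{2 I}{2 r} = 2 I \frac{1}{2 r} = \frac{I}{r}$)
$J = -12864$ ($J = \left(173 - 125\right) \left(-268\right) = 48 \left(-268\right) = -12864$)
$f{\left(461,n{\left(-4 \right)} \right)} + J = \frac{18 - -4}{461} - 12864 = \left(18 + 4\right) \frac{1}{461} - 12864 = 22 \cdot \frac{1}{461} - 12864 = \frac{22}{461} - 12864 = - \frac{5930282}{461}$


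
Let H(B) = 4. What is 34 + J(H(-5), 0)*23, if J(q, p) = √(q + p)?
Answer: 80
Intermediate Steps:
J(q, p) = √(p + q)
34 + J(H(-5), 0)*23 = 34 + √(0 + 4)*23 = 34 + √4*23 = 34 + 2*23 = 34 + 46 = 80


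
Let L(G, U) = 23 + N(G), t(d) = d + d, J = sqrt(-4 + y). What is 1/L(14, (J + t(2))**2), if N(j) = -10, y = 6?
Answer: 1/13 ≈ 0.076923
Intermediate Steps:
J = sqrt(2) (J = sqrt(-4 + 6) = sqrt(2) ≈ 1.4142)
t(d) = 2*d
L(G, U) = 13 (L(G, U) = 23 - 10 = 13)
1/L(14, (J + t(2))**2) = 1/13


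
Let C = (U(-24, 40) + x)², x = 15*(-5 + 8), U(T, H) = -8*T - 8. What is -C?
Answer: -52441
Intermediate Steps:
U(T, H) = -8 - 8*T
x = 45 (x = 15*3 = 45)
C = 52441 (C = ((-8 - 8*(-24)) + 45)² = ((-8 + 192) + 45)² = (184 + 45)² = 229² = 52441)
-C = -1*52441 = -52441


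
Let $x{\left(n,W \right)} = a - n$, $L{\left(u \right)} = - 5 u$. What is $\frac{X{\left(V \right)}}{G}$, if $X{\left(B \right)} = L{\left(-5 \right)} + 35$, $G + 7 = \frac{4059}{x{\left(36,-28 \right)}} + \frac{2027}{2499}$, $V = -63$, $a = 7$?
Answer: $- \frac{869652}{2118391} \approx -0.41052$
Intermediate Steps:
$x{\left(n,W \right)} = 7 - n$
$G = - \frac{10591955}{72471}$ ($G = -7 + \left(\frac{4059}{7 - 36} + \frac{2027}{2499}\right) = -7 + \left(\frac{4059}{7 - 36} + 2027 \cdot \frac{1}{2499}\right) = -7 + \left(\frac{4059}{-29} + \frac{2027}{2499}\right) = -7 + \left(4059 \left(- \frac{1}{29}\right) + \frac{2027}{2499}\right) = -7 + \left(- \frac{4059}{29} + \frac{2027}{2499}\right) = -7 - \frac{10084658}{72471} = - \frac{10591955}{72471} \approx -146.15$)
$X{\left(B \right)} = 60$ ($X{\left(B \right)} = \left(-5\right) \left(-5\right) + 35 = 25 + 35 = 60$)
$\frac{X{\left(V \right)}}{G} = \frac{60}{- \frac{10591955}{72471}} = 60 \left(- \frac{72471}{10591955}\right) = - \frac{869652}{2118391}$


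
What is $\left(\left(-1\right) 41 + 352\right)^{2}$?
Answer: $96721$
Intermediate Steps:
$\left(\left(-1\right) 41 + 352\right)^{2} = \left(-41 + 352\right)^{2} = 311^{2} = 96721$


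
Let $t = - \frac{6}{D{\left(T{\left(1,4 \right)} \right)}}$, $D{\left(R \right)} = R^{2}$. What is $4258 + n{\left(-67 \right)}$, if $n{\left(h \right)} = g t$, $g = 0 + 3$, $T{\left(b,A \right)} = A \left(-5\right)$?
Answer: $\frac{851591}{200} \approx 4258.0$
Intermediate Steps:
$T{\left(b,A \right)} = - 5 A$
$g = 3$
$t = - \frac{3}{200}$ ($t = - \frac{6}{\left(\left(-5\right) 4\right)^{2}} = - \frac{6}{\left(-20\right)^{2}} = - \frac{6}{400} = \left(-6\right) \frac{1}{400} = - \frac{3}{200} \approx -0.015$)
$n{\left(h \right)} = - \frac{9}{200}$ ($n{\left(h \right)} = 3 \left(- \frac{3}{200}\right) = - \frac{9}{200}$)
$4258 + n{\left(-67 \right)} = 4258 - \frac{9}{200} = \frac{851591}{200}$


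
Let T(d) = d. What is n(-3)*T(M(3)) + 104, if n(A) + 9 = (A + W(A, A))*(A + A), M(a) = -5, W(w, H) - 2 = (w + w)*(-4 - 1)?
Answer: 1019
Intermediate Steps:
W(w, H) = 2 - 10*w (W(w, H) = 2 + (w + w)*(-4 - 1) = 2 + (2*w)*(-5) = 2 - 10*w)
n(A) = -9 + 2*A*(2 - 9*A) (n(A) = -9 + (A + (2 - 10*A))*(A + A) = -9 + (2 - 9*A)*(2*A) = -9 + 2*A*(2 - 9*A))
n(-3)*T(M(3)) + 104 = (-9 - 18*(-3)² + 4*(-3))*(-5) + 104 = (-9 - 18*9 - 12)*(-5) + 104 = (-9 - 162 - 12)*(-5) + 104 = -183*(-5) + 104 = 915 + 104 = 1019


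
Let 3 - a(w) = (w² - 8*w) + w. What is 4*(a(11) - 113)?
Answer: -616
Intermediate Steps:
a(w) = 3 - w² + 7*w (a(w) = 3 - ((w² - 8*w) + w) = 3 - (w² - 7*w) = 3 + (-w² + 7*w) = 3 - w² + 7*w)
4*(a(11) - 113) = 4*((3 - 1*11² + 7*11) - 113) = 4*((3 - 1*121 + 77) - 113) = 4*((3 - 121 + 77) - 113) = 4*(-41 - 113) = 4*(-154) = -616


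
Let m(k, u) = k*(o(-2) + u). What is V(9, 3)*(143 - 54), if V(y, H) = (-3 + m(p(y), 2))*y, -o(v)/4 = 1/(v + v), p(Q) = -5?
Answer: -14418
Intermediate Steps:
o(v) = -2/v (o(v) = -4/(v + v) = -4*1/(2*v) = -2/v)
m(k, u) = k*(1 + u) (m(k, u) = k*(-2/(-2) + u) = k*(-2*(-½) + u) = k*(1 + u))
V(y, H) = -18*y (V(y, H) = (-3 - 5*(1 + 2))*y = (-3 - 5*3)*y = (-3 - 15)*y = -18*y)
V(9, 3)*(143 - 54) = (-18*9)*(143 - 54) = -162*89 = -14418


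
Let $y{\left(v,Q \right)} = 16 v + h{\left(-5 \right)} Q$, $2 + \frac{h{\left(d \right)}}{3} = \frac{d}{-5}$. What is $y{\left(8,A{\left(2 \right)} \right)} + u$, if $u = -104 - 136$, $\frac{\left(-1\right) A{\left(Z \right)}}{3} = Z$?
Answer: $-94$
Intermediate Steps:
$h{\left(d \right)} = -6 - \frac{3 d}{5}$ ($h{\left(d \right)} = -6 + 3 \frac{d}{-5} = -6 + 3 d \left(- \frac{1}{5}\right) = -6 + 3 \left(- \frac{d}{5}\right) = -6 - \frac{3 d}{5}$)
$A{\left(Z \right)} = - 3 Z$
$u = -240$
$y{\left(v,Q \right)} = - 3 Q + 16 v$ ($y{\left(v,Q \right)} = 16 v + \left(-6 - -3\right) Q = 16 v + \left(-6 + 3\right) Q = 16 v - 3 Q = - 3 Q + 16 v$)
$y{\left(8,A{\left(2 \right)} \right)} + u = \left(- 3 \left(\left(-3\right) 2\right) + 16 \cdot 8\right) - 240 = \left(\left(-3\right) \left(-6\right) + 128\right) - 240 = \left(18 + 128\right) - 240 = 146 - 240 = -94$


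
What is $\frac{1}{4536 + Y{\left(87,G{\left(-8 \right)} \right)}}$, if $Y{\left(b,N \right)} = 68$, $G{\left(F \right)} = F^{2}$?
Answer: $\frac{1}{4604} \approx 0.0002172$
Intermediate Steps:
$\frac{1}{4536 + Y{\left(87,G{\left(-8 \right)} \right)}} = \frac{1}{4536 + 68} = \frac{1}{4604}$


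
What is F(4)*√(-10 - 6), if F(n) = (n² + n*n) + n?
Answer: 144*I ≈ 144.0*I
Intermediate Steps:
F(n) = n + 2*n² (F(n) = (n² + n²) + n = 2*n² + n = n + 2*n²)
F(4)*√(-10 - 6) = (4*(1 + 2*4))*√(-10 - 6) = (4*(1 + 8))*√(-16) = (4*9)*(4*I) = 36*(4*I) = 144*I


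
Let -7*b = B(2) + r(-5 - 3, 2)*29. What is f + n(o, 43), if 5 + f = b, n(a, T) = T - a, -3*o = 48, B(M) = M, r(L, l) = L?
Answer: 608/7 ≈ 86.857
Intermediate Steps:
o = -16 (o = -⅓*48 = -16)
b = 230/7 (b = -(2 + (-5 - 3)*29)/7 = -(2 - 8*29)/7 = -(2 - 232)/7 = -⅐*(-230) = 230/7 ≈ 32.857)
f = 195/7 (f = -5 + 230/7 = 195/7 ≈ 27.857)
f + n(o, 43) = 195/7 + (43 - 1*(-16)) = 195/7 + (43 + 16) = 195/7 + 59 = 608/7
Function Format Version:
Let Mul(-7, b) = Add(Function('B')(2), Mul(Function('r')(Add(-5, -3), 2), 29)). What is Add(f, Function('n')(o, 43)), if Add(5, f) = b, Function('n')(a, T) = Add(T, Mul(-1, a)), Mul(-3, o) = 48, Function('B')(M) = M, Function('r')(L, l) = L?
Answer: Rational(608, 7) ≈ 86.857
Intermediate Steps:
o = -16 (o = Mul(Rational(-1, 3), 48) = -16)
b = Rational(230, 7) (b = Mul(Rational(-1, 7), Add(2, Mul(Add(-5, -3), 29))) = Mul(Rational(-1, 7), Add(2, Mul(-8, 29))) = Mul(Rational(-1, 7), Add(2, -232)) = Mul(Rational(-1, 7), -230) = Rational(230, 7) ≈ 32.857)
f = Rational(195, 7) (f = Add(-5, Rational(230, 7)) = Rational(195, 7) ≈ 27.857)
Add(f, Function('n')(o, 43)) = Add(Rational(195, 7), Add(43, Mul(-1, -16))) = Add(Rational(195, 7), Add(43, 16)) = Add(Rational(195, 7), 59) = Rational(608, 7)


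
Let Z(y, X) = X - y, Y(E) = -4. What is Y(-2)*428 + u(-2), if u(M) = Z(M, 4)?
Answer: -1706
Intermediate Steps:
u(M) = 4 - M
Y(-2)*428 + u(-2) = -4*428 + (4 - 1*(-2)) = -1712 + (4 + 2) = -1712 + 6 = -1706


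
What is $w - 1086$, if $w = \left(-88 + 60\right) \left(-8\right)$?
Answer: $-862$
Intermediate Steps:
$w = 224$ ($w = \left(-28\right) \left(-8\right) = 224$)
$w - 1086 = 224 - 1086 = -862$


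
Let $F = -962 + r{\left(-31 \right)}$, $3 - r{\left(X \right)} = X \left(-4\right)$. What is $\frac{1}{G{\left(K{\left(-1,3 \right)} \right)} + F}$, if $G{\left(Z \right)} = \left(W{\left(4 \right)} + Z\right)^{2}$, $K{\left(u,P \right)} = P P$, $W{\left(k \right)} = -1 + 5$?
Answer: $- \frac{1}{914} \approx -0.0010941$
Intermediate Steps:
$W{\left(k \right)} = 4$
$K{\left(u,P \right)} = P^{2}$
$r{\left(X \right)} = 3 + 4 X$ ($r{\left(X \right)} = 3 - X \left(-4\right) = 3 - - 4 X = 3 + 4 X$)
$G{\left(Z \right)} = \left(4 + Z\right)^{2}$
$F = -1083$ ($F = -962 + \left(3 + 4 \left(-31\right)\right) = -962 + \left(3 - 124\right) = -962 - 121 = -1083$)
$\frac{1}{G{\left(K{\left(-1,3 \right)} \right)} + F} = \frac{1}{\left(4 + 3^{2}\right)^{2} - 1083} = \frac{1}{\left(4 + 9\right)^{2} - 1083} = \frac{1}{13^{2} - 1083} = \frac{1}{169 - 1083} = \frac{1}{-914} = - \frac{1}{914}$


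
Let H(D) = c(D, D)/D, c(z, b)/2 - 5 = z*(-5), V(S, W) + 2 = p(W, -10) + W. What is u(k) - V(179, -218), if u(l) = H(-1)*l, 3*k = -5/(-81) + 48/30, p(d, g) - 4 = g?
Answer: 52226/243 ≈ 214.92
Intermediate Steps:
p(d, g) = 4 + g
V(S, W) = -8 + W (V(S, W) = -2 + ((4 - 10) + W) = -2 + (-6 + W) = -8 + W)
c(z, b) = 10 - 10*z (c(z, b) = 10 + 2*(z*(-5)) = 10 + 2*(-5*z) = 10 - 10*z)
k = 673/1215 (k = (-5/(-81) + 48/30)/3 = (-5*(-1/81) + 48*(1/30))/3 = (5/81 + 8/5)/3 = (⅓)*(673/405) = 673/1215 ≈ 0.55391)
H(D) = (10 - 10*D)/D
u(l) = -20*l (u(l) = (-10 + 10/(-1))*l = (-10 + 10*(-1))*l = (-10 - 10)*l = -20*l)
u(k) - V(179, -218) = -20*673/1215 - (-8 - 218) = -2692/243 - 1*(-226) = -2692/243 + 226 = 52226/243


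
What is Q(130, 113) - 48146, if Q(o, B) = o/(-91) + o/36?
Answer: -6066121/126 ≈ -48144.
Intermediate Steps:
Q(o, B) = 55*o/3276 (Q(o, B) = o*(-1/91) + o*(1/36) = -o/91 + o/36 = 55*o/3276)
Q(130, 113) - 48146 = (55/3276)*130 - 48146 = 275/126 - 48146 = -6066121/126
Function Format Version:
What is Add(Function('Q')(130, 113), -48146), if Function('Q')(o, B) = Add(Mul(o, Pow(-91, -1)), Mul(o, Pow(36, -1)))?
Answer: Rational(-6066121, 126) ≈ -48144.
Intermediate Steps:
Function('Q')(o, B) = Mul(Rational(55, 3276), o) (Function('Q')(o, B) = Add(Mul(o, Rational(-1, 91)), Mul(o, Rational(1, 36))) = Add(Mul(Rational(-1, 91), o), Mul(Rational(1, 36), o)) = Mul(Rational(55, 3276), o))
Add(Function('Q')(130, 113), -48146) = Add(Mul(Rational(55, 3276), 130), -48146) = Add(Rational(275, 126), -48146) = Rational(-6066121, 126)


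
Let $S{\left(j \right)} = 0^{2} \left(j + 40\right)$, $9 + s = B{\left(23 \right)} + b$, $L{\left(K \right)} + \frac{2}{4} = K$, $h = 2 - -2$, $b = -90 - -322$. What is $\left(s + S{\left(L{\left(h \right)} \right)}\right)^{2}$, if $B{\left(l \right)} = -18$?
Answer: $42025$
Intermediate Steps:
$b = 232$ ($b = -90 + 322 = 232$)
$h = 4$ ($h = 2 + 2 = 4$)
$L{\left(K \right)} = - \frac{1}{2} + K$
$s = 205$ ($s = -9 + \left(-18 + 232\right) = -9 + 214 = 205$)
$S{\left(j \right)} = 0$ ($S{\left(j \right)} = 0 \left(40 + j\right) = 0$)
$\left(s + S{\left(L{\left(h \right)} \right)}\right)^{2} = \left(205 + 0\right)^{2} = 205^{2} = 42025$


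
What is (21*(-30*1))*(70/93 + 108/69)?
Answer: -1041180/713 ≈ -1460.3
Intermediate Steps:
(21*(-30*1))*(70/93 + 108/69) = (21*(-30))*(70*(1/93) + 108*(1/69)) = -630*(70/93 + 36/23) = -630*4958/2139 = -1041180/713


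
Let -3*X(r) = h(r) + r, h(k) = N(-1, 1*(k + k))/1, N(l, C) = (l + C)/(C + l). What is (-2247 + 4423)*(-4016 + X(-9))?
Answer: -26199040/3 ≈ -8.7330e+6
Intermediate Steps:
N(l, C) = 1 (N(l, C) = (C + l)/(C + l) = 1)
h(k) = 1 (h(k) = 1/1 = 1*1 = 1)
X(r) = -1/3 - r/3 (X(r) = -(1 + r)/3 = -1/3 - r/3)
(-2247 + 4423)*(-4016 + X(-9)) = (-2247 + 4423)*(-4016 + (-1/3 - 1/3*(-9))) = 2176*(-4016 + (-1/3 + 3)) = 2176*(-4016 + 8/3) = 2176*(-12040/3) = -26199040/3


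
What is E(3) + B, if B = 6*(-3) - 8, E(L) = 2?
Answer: -24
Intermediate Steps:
B = -26 (B = -18 - 8 = -26)
E(3) + B = 2 - 26 = -24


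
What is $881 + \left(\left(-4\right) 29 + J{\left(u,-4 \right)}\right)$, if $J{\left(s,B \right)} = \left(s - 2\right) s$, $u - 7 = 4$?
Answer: $864$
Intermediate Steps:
$u = 11$ ($u = 7 + 4 = 11$)
$J{\left(s,B \right)} = s \left(-2 + s\right)$ ($J{\left(s,B \right)} = \left(-2 + s\right) s = s \left(-2 + s\right)$)
$881 + \left(\left(-4\right) 29 + J{\left(u,-4 \right)}\right) = 881 + \left(\left(-4\right) 29 + 11 \left(-2 + 11\right)\right) = 881 + \left(-116 + 11 \cdot 9\right) = 881 + \left(-116 + 99\right) = 881 - 17 = 864$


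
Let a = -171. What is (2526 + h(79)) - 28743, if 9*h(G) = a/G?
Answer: -2071162/79 ≈ -26217.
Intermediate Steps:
h(G) = -19/G (h(G) = (-171/G)/9 = -19/G)
(2526 + h(79)) - 28743 = (2526 - 19/79) - 28743 = 199535/79 - 28743 = -2071162/79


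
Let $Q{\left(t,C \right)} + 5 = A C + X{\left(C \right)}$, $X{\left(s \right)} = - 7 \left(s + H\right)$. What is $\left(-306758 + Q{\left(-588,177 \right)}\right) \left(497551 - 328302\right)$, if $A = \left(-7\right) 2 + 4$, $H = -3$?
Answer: $-52425046999$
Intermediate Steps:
$X{\left(s \right)} = 21 - 7 s$ ($X{\left(s \right)} = - 7 \left(s - 3\right) = - 7 \left(-3 + s\right) = 21 - 7 s$)
$A = -10$ ($A = -14 + 4 = -10$)
$Q{\left(t,C \right)} = 16 - 17 C$ ($Q{\left(t,C \right)} = -5 - \left(-21 + 17 C\right) = 16 - 17 C$)
$\left(-306758 + Q{\left(-588,177 \right)}\right) \left(497551 - 328302\right) = \left(-306758 + \left(16 - 3009\right)\right) \left(497551 - 328302\right) = \left(-306758 + \left(16 - 3009\right)\right) 169249 = \left(-306758 - 2993\right) 169249 = \left(-309751\right) 169249 = -52425046999$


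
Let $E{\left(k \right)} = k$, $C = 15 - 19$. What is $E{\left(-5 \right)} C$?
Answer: $20$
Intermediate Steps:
$C = -4$
$E{\left(-5 \right)} C = \left(-5\right) \left(-4\right) = 20$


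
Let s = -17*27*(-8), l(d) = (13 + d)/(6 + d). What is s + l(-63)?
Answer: 209354/57 ≈ 3672.9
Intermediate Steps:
l(d) = (13 + d)/(6 + d)
s = 3672 (s = -459*(-8) = 3672)
s + l(-63) = 3672 + (13 - 63)/(6 - 63) = 3672 - 50/(-57) = 3672 - 1/57*(-50) = 3672 + 50/57 = 209354/57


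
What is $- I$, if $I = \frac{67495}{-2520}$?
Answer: $\frac{13499}{504} \approx 26.784$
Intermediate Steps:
$I = - \frac{13499}{504}$ ($I = 67495 \left(- \frac{1}{2520}\right) = - \frac{13499}{504} \approx -26.784$)
$- I = \left(-1\right) \left(- \frac{13499}{504}\right) = \frac{13499}{504}$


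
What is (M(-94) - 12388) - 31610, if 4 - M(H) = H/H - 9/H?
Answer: -4135539/94 ≈ -43995.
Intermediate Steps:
M(H) = 3 + 9/H (M(H) = 4 - (H/H - 9/H) = 4 - (1 - 9/H) = 4 + (-1 + 9/H) = 3 + 9/H)
(M(-94) - 12388) - 31610 = ((3 + 9/(-94)) - 12388) - 31610 = ((3 + 9*(-1/94)) - 12388) - 31610 = ((3 - 9/94) - 12388) - 31610 = (273/94 - 12388) - 31610 = -1164199/94 - 31610 = -4135539/94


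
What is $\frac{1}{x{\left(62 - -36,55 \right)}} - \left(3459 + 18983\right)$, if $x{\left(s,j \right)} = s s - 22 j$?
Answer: $- \frac{188378147}{8394} \approx -22442.0$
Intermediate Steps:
$x{\left(s,j \right)} = s^{2} - 22 j$
$\frac{1}{x{\left(62 - -36,55 \right)}} - \left(3459 + 18983\right) = \frac{1}{\left(62 - -36\right)^{2} - 1210} - \left(3459 + 18983\right) = \frac{1}{\left(62 + 36\right)^{2} - 1210} - 22442 = \frac{1}{98^{2} - 1210} - 22442 = \frac{1}{9604 - 1210} - 22442 = \frac{1}{8394} - 22442 = - \frac{188378147}{8394}$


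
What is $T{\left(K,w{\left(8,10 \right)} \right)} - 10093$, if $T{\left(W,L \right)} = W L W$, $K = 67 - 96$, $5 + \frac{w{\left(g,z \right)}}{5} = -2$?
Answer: $-39528$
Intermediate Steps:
$w{\left(g,z \right)} = -35$ ($w{\left(g,z \right)} = -25 + 5 \left(-2\right) = -25 - 10 = -35$)
$K = -29$
$T{\left(W,L \right)} = L W^{2}$ ($T{\left(W,L \right)} = L W W = L W^{2}$)
$T{\left(K,w{\left(8,10 \right)} \right)} - 10093 = - 35 \left(-29\right)^{2} - 10093 = \left(-35\right) 841 - 10093 = -29435 - 10093 = -39528$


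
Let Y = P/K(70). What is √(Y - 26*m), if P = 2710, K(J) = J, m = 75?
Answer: I*√93653/7 ≈ 43.718*I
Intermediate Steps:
Y = 271/7 (Y = 2710/70 = 2710*(1/70) = 271/7 ≈ 38.714)
√(Y - 26*m) = √(271/7 - 26*75) = √(271/7 - 1950) = √(-13379/7) = I*√93653/7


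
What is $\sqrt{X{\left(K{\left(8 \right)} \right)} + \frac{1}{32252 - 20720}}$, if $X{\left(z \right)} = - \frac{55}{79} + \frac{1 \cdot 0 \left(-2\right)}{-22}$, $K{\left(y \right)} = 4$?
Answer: $\frac{i \sqrt{150300897}}{14694} \approx 0.83434 i$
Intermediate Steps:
$X{\left(z \right)} = - \frac{55}{79}$ ($X{\left(z \right)} = \left(-55\right) \frac{1}{79} + 0 \left(-2\right) \left(- \frac{1}{22}\right) = - \frac{55}{79} + 0 \left(- \frac{1}{22}\right) = - \frac{55}{79} + 0 = - \frac{55}{79}$)
$\sqrt{X{\left(K{\left(8 \right)} \right)} + \frac{1}{32252 - 20720}} = \sqrt{- \frac{55}{79} + \frac{1}{32252 - 20720}} = \sqrt{- \frac{55}{79} + \frac{1}{11532}} = \sqrt{- \frac{634181}{911028}} = \frac{i \sqrt{150300897}}{14694}$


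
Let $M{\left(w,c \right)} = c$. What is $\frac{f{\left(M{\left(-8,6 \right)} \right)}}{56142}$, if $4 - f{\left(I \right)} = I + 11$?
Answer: $- \frac{13}{56142} \approx -0.00023156$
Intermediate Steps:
$f{\left(I \right)} = -7 - I$ ($f{\left(I \right)} = 4 - \left(I + 11\right) = 4 - \left(11 + I\right) = -7 - I$)
$\frac{f{\left(M{\left(-8,6 \right)} \right)}}{56142} = \frac{-7 - 6}{56142} = \left(-7 - 6\right) \frac{1}{56142} = \left(-13\right) \frac{1}{56142} = - \frac{13}{56142}$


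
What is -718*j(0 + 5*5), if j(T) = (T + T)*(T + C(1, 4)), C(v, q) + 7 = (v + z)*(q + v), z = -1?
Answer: -646200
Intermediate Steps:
C(v, q) = -7 + (-1 + v)*(q + v) (C(v, q) = -7 + (v - 1)*(q + v) = -7 + (-1 + v)*(q + v))
j(T) = 2*T*(-7 + T) (j(T) = (T + T)*(T + (-7 + 1² - 1*4 - 1*1 + 4*1)) = (2*T)*(T + (-7 + 1 - 4 - 1 + 4)) = (2*T)*(T - 7) = (2*T)*(-7 + T) = 2*T*(-7 + T))
-718*j(0 + 5*5) = -1436*(0 + 5*5)*(-7 + (0 + 5*5)) = -1436*(0 + 25)*(-7 + (0 + 25)) = -1436*25*(-7 + 25) = -1436*25*18 = -718*900 = -646200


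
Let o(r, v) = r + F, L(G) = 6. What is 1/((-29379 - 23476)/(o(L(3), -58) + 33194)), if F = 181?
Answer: -33381/52855 ≈ -0.63156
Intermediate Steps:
o(r, v) = 181 + r (o(r, v) = r + 181 = 181 + r)
1/((-29379 - 23476)/(o(L(3), -58) + 33194)) = 1/((-29379 - 23476)/((181 + 6) + 33194)) = 1/(-52855/(187 + 33194)) = 1/(-52855/33381) = -33381/52855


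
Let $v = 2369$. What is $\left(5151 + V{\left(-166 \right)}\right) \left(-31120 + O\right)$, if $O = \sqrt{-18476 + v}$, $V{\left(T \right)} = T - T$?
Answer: $-160299120 + 5151 i \sqrt{16107} \approx -1.603 \cdot 10^{8} + 6.5373 \cdot 10^{5} i$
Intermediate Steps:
$V{\left(T \right)} = 0$
$O = i \sqrt{16107}$ ($O = \sqrt{-18476 + 2369} = \sqrt{-16107} = i \sqrt{16107} \approx 126.91 i$)
$\left(5151 + V{\left(-166 \right)}\right) \left(-31120 + O\right) = \left(5151 + 0\right) \left(-31120 + i \sqrt{16107}\right) = 5151 \left(-31120 + i \sqrt{16107}\right) = -160299120 + 5151 i \sqrt{16107}$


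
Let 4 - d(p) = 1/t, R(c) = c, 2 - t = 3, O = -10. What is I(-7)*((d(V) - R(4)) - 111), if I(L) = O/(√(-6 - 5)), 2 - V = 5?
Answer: -100*I*√11 ≈ -331.66*I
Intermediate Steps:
t = -1 (t = 2 - 1*3 = 2 - 3 = -1)
V = -3 (V = 2 - 1*5 = 2 - 5 = -3)
I(L) = 10*I*√11/11 (I(L) = -10/√(-6 - 5) = -10*(-I*√11/11) = -(-10)*I*√11/11 = 10*I*√11/11)
d(p) = 5 (d(p) = 4 - 1/(-1) = 4 - 1*(-1) = 4 + 1 = 5)
I(-7)*((d(V) - R(4)) - 111) = (10*I*√11/11)*((5 - 1*4) - 111) = (10*I*√11/11)*((5 - 4) - 111) = (10*I*√11/11)*(1 - 111) = (10*I*√11/11)*(-110) = -100*I*√11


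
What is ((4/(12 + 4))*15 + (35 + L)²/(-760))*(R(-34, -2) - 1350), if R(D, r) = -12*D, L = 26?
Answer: 410241/380 ≈ 1079.6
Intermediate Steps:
((4/(12 + 4))*15 + (35 + L)²/(-760))*(R(-34, -2) - 1350) = ((4/(12 + 4))*15 + (35 + 26)²/(-760))*(-12*(-34) - 1350) = ((4/16)*15 + 61²*(-1/760))*(408 - 1350) = ((4*(1/16))*15 + 3721*(-1/760))*(-942) = ((¼)*15 - 3721/760)*(-942) = (15/4 - 3721/760)*(-942) = -871/760*(-942) = 410241/380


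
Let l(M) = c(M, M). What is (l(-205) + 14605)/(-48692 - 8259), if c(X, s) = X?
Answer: -14400/56951 ≈ -0.25285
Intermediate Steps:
l(M) = M
(l(-205) + 14605)/(-48692 - 8259) = (-205 + 14605)/(-48692 - 8259) = 14400/(-56951) = 14400*(-1/56951) = -14400/56951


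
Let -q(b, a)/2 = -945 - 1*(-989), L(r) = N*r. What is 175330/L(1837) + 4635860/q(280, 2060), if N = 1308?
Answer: -31644916010/600699 ≈ -52680.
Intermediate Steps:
L(r) = 1308*r
q(b, a) = -88 (q(b, a) = -2*(-945 - 1*(-989)) = -2*(-945 + 989) = -2*44 = -88)
175330/L(1837) + 4635860/q(280, 2060) = 175330/((1308*1837)) + 4635860/(-88) = 175330/2402796 + 4635860*(-1/88) = 175330*(1/2402796) - 1158965/22 = 87665/1201398 - 1158965/22 = -31644916010/600699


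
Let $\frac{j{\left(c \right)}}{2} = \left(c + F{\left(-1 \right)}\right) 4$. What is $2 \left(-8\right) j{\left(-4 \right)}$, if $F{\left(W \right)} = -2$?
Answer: $768$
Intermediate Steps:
$j{\left(c \right)} = -16 + 8 c$ ($j{\left(c \right)} = 2 \left(c - 2\right) 4 = 2 \left(-2 + c\right) 4 = 2 \left(-8 + 4 c\right) = -16 + 8 c$)
$2 \left(-8\right) j{\left(-4 \right)} = 2 \left(-8\right) \left(-16 + 8 \left(-4\right)\right) = - 16 \left(-16 - 32\right) = \left(-16\right) \left(-48\right) = 768$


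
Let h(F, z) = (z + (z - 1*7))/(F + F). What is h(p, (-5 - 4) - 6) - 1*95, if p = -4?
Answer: -723/8 ≈ -90.375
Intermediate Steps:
h(F, z) = (-7 + 2*z)/(2*F) (h(F, z) = (z + (z - 7))/((2*F)) = (z + (-7 + z))*(1/(2*F)) = (-7 + 2*z)*(1/(2*F)) = (-7 + 2*z)/(2*F))
h(p, (-5 - 4) - 6) - 1*95 = (-7/2 + ((-5 - 4) - 6))/(-4) - 1*95 = -(-7/2 + (-9 - 6))/4 - 95 = -(-7/2 - 15)/4 - 95 = -¼*(-37/2) - 95 = 37/8 - 95 = -723/8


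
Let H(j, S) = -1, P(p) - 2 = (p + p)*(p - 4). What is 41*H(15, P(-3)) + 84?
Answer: 43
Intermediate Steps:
P(p) = 2 + 2*p*(-4 + p) (P(p) = 2 + (p + p)*(p - 4) = 2 + (2*p)*(-4 + p) = 2 + 2*p*(-4 + p))
41*H(15, P(-3)) + 84 = 41*(-1) + 84 = -41 + 84 = 43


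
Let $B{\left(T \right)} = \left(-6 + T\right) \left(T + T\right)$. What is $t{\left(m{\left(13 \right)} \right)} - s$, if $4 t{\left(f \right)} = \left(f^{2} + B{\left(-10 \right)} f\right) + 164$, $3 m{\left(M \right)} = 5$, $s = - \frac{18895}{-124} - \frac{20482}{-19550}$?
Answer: $\frac{58910986}{2727225} \approx 21.601$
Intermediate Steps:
$s = \frac{185968509}{1212100}$ ($s = \left(-18895\right) \left(- \frac{1}{124}\right) - - \frac{10241}{9775} = \frac{18895}{124} + \frac{10241}{9775} = \frac{185968509}{1212100} \approx 153.43$)
$m{\left(M \right)} = \frac{5}{3}$ ($m{\left(M \right)} = \frac{1}{3} \cdot 5 = \frac{5}{3}$)
$B{\left(T \right)} = 2 T \left(-6 + T\right)$ ($B{\left(T \right)} = \left(-6 + T\right) 2 T = 2 T \left(-6 + T\right)$)
$t{\left(f \right)} = 41 + 80 f + \frac{f^{2}}{4}$ ($t{\left(f \right)} = \frac{\left(f^{2} + 2 \left(-10\right) \left(-6 - 10\right) f\right) + 164}{4} = \frac{\left(f^{2} + 2 \left(-10\right) \left(-16\right) f\right) + 164}{4} = \frac{\left(f^{2} + 320 f\right) + 164}{4} = \frac{164 + f^{2} + 320 f}{4} = 41 + 80 f + \frac{f^{2}}{4}$)
$t{\left(m{\left(13 \right)} \right)} - s = \left(41 + 80 \cdot \frac{5}{3} + \frac{\left(\frac{5}{3}\right)^{2}}{4}\right) - \frac{185968509}{1212100} = \left(41 + \frac{400}{3} + \frac{1}{4} \cdot \frac{25}{9}\right) - \frac{185968509}{1212100} = \left(41 + \frac{400}{3} + \frac{25}{36}\right) - \frac{185968509}{1212100} = \frac{6301}{36} - \frac{185968509}{1212100} = \frac{58910986}{2727225}$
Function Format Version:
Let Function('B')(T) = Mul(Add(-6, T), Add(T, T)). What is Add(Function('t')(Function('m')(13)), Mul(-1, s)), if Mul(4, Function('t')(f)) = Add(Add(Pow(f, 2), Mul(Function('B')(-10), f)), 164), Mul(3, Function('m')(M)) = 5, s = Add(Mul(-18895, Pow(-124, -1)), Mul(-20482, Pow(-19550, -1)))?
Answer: Rational(58910986, 2727225) ≈ 21.601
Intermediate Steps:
s = Rational(185968509, 1212100) (s = Add(Mul(-18895, Rational(-1, 124)), Mul(-20482, Rational(-1, 19550))) = Add(Rational(18895, 124), Rational(10241, 9775)) = Rational(185968509, 1212100) ≈ 153.43)
Function('m')(M) = Rational(5, 3) (Function('m')(M) = Mul(Rational(1, 3), 5) = Rational(5, 3))
Function('B')(T) = Mul(2, T, Add(-6, T)) (Function('B')(T) = Mul(Add(-6, T), Mul(2, T)) = Mul(2, T, Add(-6, T)))
Function('t')(f) = Add(41, Mul(80, f), Mul(Rational(1, 4), Pow(f, 2))) (Function('t')(f) = Mul(Rational(1, 4), Add(Add(Pow(f, 2), Mul(Mul(2, -10, Add(-6, -10)), f)), 164)) = Mul(Rational(1, 4), Add(Add(Pow(f, 2), Mul(Mul(2, -10, -16), f)), 164)) = Mul(Rational(1, 4), Add(Add(Pow(f, 2), Mul(320, f)), 164)) = Mul(Rational(1, 4), Add(164, Pow(f, 2), Mul(320, f))) = Add(41, Mul(80, f), Mul(Rational(1, 4), Pow(f, 2))))
Add(Function('t')(Function('m')(13)), Mul(-1, s)) = Add(Add(41, Mul(80, Rational(5, 3)), Mul(Rational(1, 4), Pow(Rational(5, 3), 2))), Mul(-1, Rational(185968509, 1212100))) = Add(Add(41, Rational(400, 3), Mul(Rational(1, 4), Rational(25, 9))), Rational(-185968509, 1212100)) = Add(Add(41, Rational(400, 3), Rational(25, 36)), Rational(-185968509, 1212100)) = Add(Rational(6301, 36), Rational(-185968509, 1212100)) = Rational(58910986, 2727225)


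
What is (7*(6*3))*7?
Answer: 882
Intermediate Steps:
(7*(6*3))*7 = (7*18)*7 = 126*7 = 882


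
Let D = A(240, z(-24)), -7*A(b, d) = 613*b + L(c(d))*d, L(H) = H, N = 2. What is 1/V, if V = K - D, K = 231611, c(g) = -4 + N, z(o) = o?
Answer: 1/252635 ≈ 3.9583e-6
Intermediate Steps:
c(g) = -2 (c(g) = -4 + 2 = -2)
A(b, d) = -613*b/7 + 2*d/7 (A(b, d) = -(613*b - 2*d)/7 = -(-2*d + 613*b)/7 = -613*b/7 + 2*d/7)
D = -21024 (D = -613/7*240 + (2/7)*(-24) = -147120/7 - 48/7 = -21024)
V = 252635 (V = 231611 - 1*(-21024) = 231611 + 21024 = 252635)
1/V = 1/252635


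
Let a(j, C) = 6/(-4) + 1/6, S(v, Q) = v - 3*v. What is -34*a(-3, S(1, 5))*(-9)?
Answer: -408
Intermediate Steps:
S(v, Q) = -2*v
a(j, C) = -4/3 (a(j, C) = 6*(-¼) + 1*(⅙) = -3/2 + ⅙ = -4/3)
-34*a(-3, S(1, 5))*(-9) = -34*(-4/3)*(-9) = (136/3)*(-9) = -408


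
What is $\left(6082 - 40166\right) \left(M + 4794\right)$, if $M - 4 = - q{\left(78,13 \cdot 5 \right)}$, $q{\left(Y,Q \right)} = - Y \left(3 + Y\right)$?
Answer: $-378877744$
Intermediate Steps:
$q{\left(Y,Q \right)} = - Y \left(3 + Y\right)$
$M = 6322$ ($M = 4 - \left(-1\right) 78 \left(3 + 78\right) = 4 - \left(-1\right) 78 \cdot 81 = 4 - -6318 = 4 + 6318 = 6322$)
$\left(6082 - 40166\right) \left(M + 4794\right) = \left(6082 - 40166\right) \left(6322 + 4794\right) = \left(-34084\right) 11116 = -378877744$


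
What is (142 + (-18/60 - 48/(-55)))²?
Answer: 245956489/12100 ≈ 20327.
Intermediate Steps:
(142 + (-18/60 - 48/(-55)))² = (142 + (-18*1/60 - 48*(-1/55)))² = (142 + (-3/10 + 48/55))² = (142 + 63/110)² = (15683/110)² = 245956489/12100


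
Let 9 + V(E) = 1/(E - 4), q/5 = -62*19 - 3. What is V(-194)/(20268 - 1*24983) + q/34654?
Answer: -1362735692/8087983695 ≈ -0.16849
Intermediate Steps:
q = -5905 (q = 5*(-62*19 - 3) = 5*(-1178 - 3) = 5*(-1181) = -5905)
V(E) = -9 + 1/(-4 + E) (V(E) = -9 + 1/(E - 4) = -9 + 1/(-4 + E))
V(-194)/(20268 - 1*24983) + q/34654 = ((37 - 9*(-194))/(-4 - 194))/(20268 - 1*24983) - 5905/34654 = ((37 + 1746)/(-198))/(20268 - 24983) - 5905*1/34654 = -1/198*1783/(-4715) - 5905/34654 = -1783/198*(-1/4715) - 5905/34654 = 1783/933570 - 5905/34654 = -1362735692/8087983695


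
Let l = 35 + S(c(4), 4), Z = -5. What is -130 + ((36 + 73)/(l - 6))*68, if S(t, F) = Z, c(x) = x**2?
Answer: 1073/6 ≈ 178.83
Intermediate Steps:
S(t, F) = -5
l = 30 (l = 35 - 5 = 30)
-130 + ((36 + 73)/(l - 6))*68 = -130 + ((36 + 73)/(30 - 6))*68 = -130 + (109/24)*68 = -130 + 1853/6 = 1073/6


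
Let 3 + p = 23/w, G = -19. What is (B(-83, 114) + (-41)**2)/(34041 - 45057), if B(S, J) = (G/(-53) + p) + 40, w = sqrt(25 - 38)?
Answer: -91073/583848 + 23*I*sqrt(13)/143208 ≈ -0.15599 + 0.00057907*I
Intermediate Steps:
w = I*sqrt(13) (w = sqrt(-13) = I*sqrt(13) ≈ 3.6056*I)
p = -3 - 23*I*sqrt(13)/13 (p = -3 + 23/((I*sqrt(13))) = -3 + 23*(-I*sqrt(13)/13) = -3 - 23*I*sqrt(13)/13 ≈ -3.0 - 6.3791*I)
B(S, J) = 1980/53 - 23*I*sqrt(13)/13 (B(S, J) = (-19/(-53) + (-3 - 23*I*sqrt(13)/13)) + 40 = (-19*(-1/53) + (-3 - 23*I*sqrt(13)/13)) + 40 = (19/53 + (-3 - 23*I*sqrt(13)/13)) + 40 = (-140/53 - 23*I*sqrt(13)/13) + 40 = 1980/53 - 23*I*sqrt(13)/13)
(B(-83, 114) + (-41)**2)/(34041 - 45057) = ((1980/53 - 23*I*sqrt(13)/13) + (-41)**2)/(34041 - 45057) = ((1980/53 - 23*I*sqrt(13)/13) + 1681)/(-11016) = (91073/53 - 23*I*sqrt(13)/13)*(-1/11016) = -91073/583848 + 23*I*sqrt(13)/143208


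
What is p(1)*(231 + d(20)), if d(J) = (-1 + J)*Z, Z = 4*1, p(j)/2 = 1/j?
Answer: 614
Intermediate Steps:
p(j) = 2/j
Z = 4
d(J) = -4 + 4*J (d(J) = (-1 + J)*4 = -4 + 4*J)
p(1)*(231 + d(20)) = (2/1)*(231 + (-4 + 4*20)) = (2*1)*(231 + (-4 + 80)) = 2*(231 + 76) = 2*307 = 614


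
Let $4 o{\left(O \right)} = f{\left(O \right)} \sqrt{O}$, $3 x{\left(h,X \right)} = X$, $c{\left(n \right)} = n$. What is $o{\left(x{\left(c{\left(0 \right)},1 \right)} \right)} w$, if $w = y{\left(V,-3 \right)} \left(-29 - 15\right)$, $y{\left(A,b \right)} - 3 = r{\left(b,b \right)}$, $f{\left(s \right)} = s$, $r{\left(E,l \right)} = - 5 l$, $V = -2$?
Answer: $- 22 \sqrt{3} \approx -38.105$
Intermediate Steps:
$y{\left(A,b \right)} = 3 - 5 b$
$x{\left(h,X \right)} = \frac{X}{3}$
$w = -792$ ($w = \left(3 - -15\right) \left(-29 - 15\right) = \left(3 + 15\right) \left(-44\right) = 18 \left(-44\right) = -792$)
$o{\left(O \right)} = \frac{O^{\frac{3}{2}}}{4}$ ($o{\left(O \right)} = \frac{O \sqrt{O}}{4} = \frac{O^{\frac{3}{2}}}{4}$)
$o{\left(x{\left(c{\left(0 \right)},1 \right)} \right)} w = \frac{\left(\frac{1}{3} \cdot 1\right)^{\frac{3}{2}}}{4} \left(-792\right) = \frac{1}{4 \cdot 3 \sqrt{3}} \left(-792\right) = \frac{\frac{1}{9} \sqrt{3}}{4} \left(-792\right) = \frac{\sqrt{3}}{36} \left(-792\right) = - 22 \sqrt{3}$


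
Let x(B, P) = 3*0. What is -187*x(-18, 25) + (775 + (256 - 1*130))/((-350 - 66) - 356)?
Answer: -901/772 ≈ -1.1671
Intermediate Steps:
x(B, P) = 0
-187*x(-18, 25) + (775 + (256 - 1*130))/((-350 - 66) - 356) = -187*0 + (775 + (256 - 1*130))/((-350 - 66) - 356) = 0 + (775 + (256 - 130))/(-416 - 356) = 0 + (775 + 126)/(-772) = 0 + 901*(-1/772) = 0 - 901/772 = -901/772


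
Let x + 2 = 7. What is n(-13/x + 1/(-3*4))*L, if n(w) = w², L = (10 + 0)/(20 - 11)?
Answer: 25921/3240 ≈ 8.0003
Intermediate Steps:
x = 5 (x = -2 + 7 = 5)
L = 10/9 ≈ 1.1111
n(-13/x + 1/(-3*4))*L = (-13/5 + 1/(-3*4))²*(10/9) = (-13*⅕ - ⅓*¼)²*(10/9) = (-13/5 - 1/12)²*(10/9) = (-161/60)²*(10/9) = (25921/3600)*(10/9) = 25921/3240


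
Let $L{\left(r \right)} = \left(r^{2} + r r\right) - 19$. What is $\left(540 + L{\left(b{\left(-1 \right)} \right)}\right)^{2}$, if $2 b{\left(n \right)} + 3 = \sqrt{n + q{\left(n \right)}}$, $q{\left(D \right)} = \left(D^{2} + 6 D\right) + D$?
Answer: $272421 - 3132 i \sqrt{7} \approx 2.7242 \cdot 10^{5} - 8286.5 i$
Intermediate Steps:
$q{\left(D \right)} = D^{2} + 7 D$
$b{\left(n \right)} = - \frac{3}{2} + \frac{\sqrt{n + n \left(7 + n\right)}}{2}$
$L{\left(r \right)} = -19 + 2 r^{2}$ ($L{\left(r \right)} = \left(r^{2} + r^{2}\right) - 19 = 2 r^{2} - 19 = -19 + 2 r^{2}$)
$\left(540 + L{\left(b{\left(-1 \right)} \right)}\right)^{2} = \left(540 - \left(19 - 2 \left(- \frac{3}{2} + \frac{\sqrt{- (8 - 1)}}{2}\right)^{2}\right)\right)^{2} = \left(540 - \left(19 - 2 \left(- \frac{3}{2} + \frac{\sqrt{\left(-1\right) 7}}{2}\right)^{2}\right)\right)^{2} = \left(540 - \left(19 - 2 \left(- \frac{3}{2} + \frac{\sqrt{-7}}{2}\right)^{2}\right)\right)^{2} = \left(540 - \left(19 - 2 \left(- \frac{3}{2} + \frac{i \sqrt{7}}{2}\right)^{2}\right)\right)^{2} = \left(521 + 2 \left(- \frac{3}{2} + \frac{i \sqrt{7}}{2}\right)^{2}\right)^{2}$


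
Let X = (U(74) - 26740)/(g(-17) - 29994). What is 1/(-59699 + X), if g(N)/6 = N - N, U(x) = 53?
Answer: -29994/1790585119 ≈ -1.6751e-5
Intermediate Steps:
g(N) = 0 (g(N) = 6*(N - N) = 6*0 = 0)
X = 26687/29994 (X = (53 - 26740)/(0 - 29994) = -26687/(-29994) = -26687*(-1/29994) = 26687/29994 ≈ 0.88974)
1/(-59699 + X) = 1/(-59699 + 26687/29994) = 1/(-1790585119/29994) = -29994/1790585119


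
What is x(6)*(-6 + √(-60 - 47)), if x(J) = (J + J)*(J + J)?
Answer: -864 + 144*I*√107 ≈ -864.0 + 1489.5*I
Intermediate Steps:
x(J) = 4*J² (x(J) = (2*J)*(2*J) = 4*J²)
x(6)*(-6 + √(-60 - 47)) = (4*6²)*(-6 + √(-60 - 47)) = (4*36)*(-6 + √(-107)) = 144*(-6 + I*√107) = -864 + 144*I*√107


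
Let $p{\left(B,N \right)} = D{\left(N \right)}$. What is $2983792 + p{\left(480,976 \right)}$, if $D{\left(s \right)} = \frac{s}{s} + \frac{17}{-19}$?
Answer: $\frac{56692050}{19} \approx 2.9838 \cdot 10^{6}$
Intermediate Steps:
$D{\left(s \right)} = \frac{2}{19}$ ($D{\left(s \right)} = 1 + 17 \left(- \frac{1}{19}\right) = 1 - \frac{17}{19} = \frac{2}{19}$)
$p{\left(B,N \right)} = \frac{2}{19}$
$2983792 + p{\left(480,976 \right)} = 2983792 + \frac{2}{19} = \frac{56692050}{19}$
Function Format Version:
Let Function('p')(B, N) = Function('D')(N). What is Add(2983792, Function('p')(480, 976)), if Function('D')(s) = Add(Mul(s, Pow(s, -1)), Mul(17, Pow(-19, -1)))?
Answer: Rational(56692050, 19) ≈ 2.9838e+6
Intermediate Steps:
Function('D')(s) = Rational(2, 19) (Function('D')(s) = Add(1, Mul(17, Rational(-1, 19))) = Add(1, Rational(-17, 19)) = Rational(2, 19))
Function('p')(B, N) = Rational(2, 19)
Add(2983792, Function('p')(480, 976)) = Add(2983792, Rational(2, 19)) = Rational(56692050, 19)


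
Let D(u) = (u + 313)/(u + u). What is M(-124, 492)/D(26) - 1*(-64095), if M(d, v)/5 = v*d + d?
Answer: 5833885/339 ≈ 17209.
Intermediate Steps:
M(d, v) = 5*d + 5*d*v (M(d, v) = 5*(v*d + d) = 5*(d*v + d) = 5*(d + d*v) = 5*d + 5*d*v)
D(u) = (313 + u)/(2*u) (D(u) = (313 + u)/((2*u)) = (313 + u)*(1/(2*u)) = (313 + u)/(2*u))
M(-124, 492)/D(26) - 1*(-64095) = (5*(-124)*(1 + 492))/(((½)*(313 + 26)/26)) - 1*(-64095) = (5*(-124)*493)/(((½)*(1/26)*339)) + 64095 = -305660/339/52 + 64095 = -305660*52/339 + 64095 = -15894320/339 + 64095 = 5833885/339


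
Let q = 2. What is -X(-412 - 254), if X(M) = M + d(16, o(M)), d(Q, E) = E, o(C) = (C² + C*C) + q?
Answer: -886448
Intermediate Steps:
o(C) = 2 + 2*C² (o(C) = (C² + C*C) + 2 = (C² + C²) + 2 = 2*C² + 2 = 2 + 2*C²)
X(M) = 2 + M + 2*M² (X(M) = M + (2 + 2*M²) = 2 + M + 2*M²)
-X(-412 - 254) = -(2 + (-412 - 254) + 2*(-412 - 254)²) = -(2 - 666 + 2*(-666)²) = -(2 - 666 + 2*443556) = -(2 - 666 + 887112) = -1*886448 = -886448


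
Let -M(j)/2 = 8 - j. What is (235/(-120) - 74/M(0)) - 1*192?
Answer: -568/3 ≈ -189.33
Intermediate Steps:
M(j) = -16 + 2*j (M(j) = -2*(8 - j) = -16 + 2*j)
(235/(-120) - 74/M(0)) - 1*192 = (235/(-120) - 74/(-16 + 2*0)) - 1*192 = (235*(-1/120) - 74/(-16 + 0)) - 192 = (-47/24 - 74/(-16)) - 192 = (-47/24 - 74*(-1/16)) - 192 = (-47/24 + 37/8) - 192 = 8/3 - 192 = -568/3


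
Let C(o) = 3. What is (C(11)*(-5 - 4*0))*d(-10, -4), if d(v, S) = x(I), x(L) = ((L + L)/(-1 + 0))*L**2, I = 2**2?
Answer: 1920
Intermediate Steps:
I = 4
x(L) = -2*L**3 (x(L) = ((2*L)/(-1))*L**2 = ((2*L)*(-1))*L**2 = (-2*L)*L**2 = -2*L**3)
d(v, S) = -128 (d(v, S) = -2*4**3 = -2*64 = -128)
(C(11)*(-5 - 4*0))*d(-10, -4) = (3*(-5 - 4*0))*(-128) = (3*(-5 + 0))*(-128) = (3*(-5))*(-128) = -15*(-128) = 1920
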